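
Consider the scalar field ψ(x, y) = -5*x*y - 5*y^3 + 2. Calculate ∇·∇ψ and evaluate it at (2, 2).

-60

∂²ψ/∂x² = 0
∂²ψ/∂y² = -30*y
∇²ψ = -30*y
At (2, 2): -60.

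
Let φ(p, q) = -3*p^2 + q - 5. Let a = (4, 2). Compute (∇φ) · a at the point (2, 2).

-46

∂φ/∂p = -6*p
∂φ/∂q = 1
∇φ at (2, 2) = (-12, 1)
∇φ · a = (-12)(4) + (1)(2) = -46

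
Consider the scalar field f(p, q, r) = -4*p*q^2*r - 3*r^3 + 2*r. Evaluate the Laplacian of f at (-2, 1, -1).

2

∂²f/∂p² = 0
∂²f/∂q² = -8*p*r
∂²f/∂r² = -18*r
∇²f = -8*p*r - 18*r
At (-2, 1, -1): 2.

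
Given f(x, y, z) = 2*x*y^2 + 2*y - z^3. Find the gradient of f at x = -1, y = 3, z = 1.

∂f/∂x = 2*y^2
∂f/∂y = 4*x*y + 2
∂f/∂z = -3*z^2
∇f = (2*y^2, 4*x*y + 2, -3*z^2)
At (-1, 3, 1): (18, -10, -3).

(18, -10, -3)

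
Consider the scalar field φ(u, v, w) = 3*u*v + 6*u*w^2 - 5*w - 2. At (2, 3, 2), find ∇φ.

∂φ/∂u = 3*v + 6*w^2
∂φ/∂v = 3*u
∂φ/∂w = 12*u*w - 5
∇φ = (3*v + 6*w^2, 3*u, 12*u*w - 5)
At (2, 3, 2): (33, 6, 43).

(33, 6, 43)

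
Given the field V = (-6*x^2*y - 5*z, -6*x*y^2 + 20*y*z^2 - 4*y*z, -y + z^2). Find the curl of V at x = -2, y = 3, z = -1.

(131, -5, -30)

(∇×V)₁ = ∂V₃/∂y − ∂V₂/∂z = -40*y*z + 4*y - 1
(∇×V)₂ = ∂V₁/∂z − ∂V₃/∂x = -5
(∇×V)₃ = ∂V₂/∂x − ∂V₁/∂y = 6*x^2 - 6*y^2
∇×V = (-40*y*z + 4*y - 1, -5, 6*x^2 - 6*y^2)
At (-2, 3, -1): (131, -5, -30).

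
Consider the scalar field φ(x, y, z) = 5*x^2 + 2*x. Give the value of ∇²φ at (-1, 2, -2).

10

∂²φ/∂x² = 10
∂²φ/∂y² = 0
∂²φ/∂z² = 0
∇²φ = 10
At (-1, 2, -2): 10.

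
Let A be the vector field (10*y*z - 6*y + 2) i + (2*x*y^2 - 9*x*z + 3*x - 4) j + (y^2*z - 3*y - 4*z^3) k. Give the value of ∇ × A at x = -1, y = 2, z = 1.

(-8, 20, -2)

(∇×A)₁ = ∂A₃/∂y − ∂A₂/∂z = 9*x + 2*y*z - 3
(∇×A)₂ = ∂A₁/∂z − ∂A₃/∂x = 10*y
(∇×A)₃ = ∂A₂/∂x − ∂A₁/∂y = 2*y^2 - 19*z + 9
∇×A = (9*x + 2*y*z - 3, 10*y, 2*y^2 - 19*z + 9)
At (-1, 2, 1): (-8, 20, -2).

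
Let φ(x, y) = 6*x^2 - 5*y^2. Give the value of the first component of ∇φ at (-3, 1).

(∇φ)_1 = ∂φ/∂x = 12*x
At (-3, 1): -36.

-36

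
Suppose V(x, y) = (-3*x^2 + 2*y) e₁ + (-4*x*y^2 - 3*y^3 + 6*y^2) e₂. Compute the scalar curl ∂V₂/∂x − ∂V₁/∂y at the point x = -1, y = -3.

∂V₂/∂x = -4*y^2
∂V₁/∂y = 2
Scalar curl = -4*y^2 - 2
At (-1, -3): -38.

-38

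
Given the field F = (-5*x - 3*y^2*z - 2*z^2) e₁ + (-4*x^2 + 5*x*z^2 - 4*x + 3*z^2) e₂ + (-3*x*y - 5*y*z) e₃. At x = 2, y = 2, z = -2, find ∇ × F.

(∇×F)₁ = ∂F₃/∂y − ∂F₂/∂z = -10*x*z - 3*x - 11*z
(∇×F)₂ = ∂F₁/∂z − ∂F₃/∂x = -3*y^2 + 3*y - 4*z
(∇×F)₃ = ∂F₂/∂x − ∂F₁/∂y = -8*x + 6*y*z + 5*z^2 - 4
∇×F = (-10*x*z - 3*x - 11*z, -3*y^2 + 3*y - 4*z, -8*x + 6*y*z + 5*z^2 - 4)
At (2, 2, -2): (56, 2, -24).

(56, 2, -24)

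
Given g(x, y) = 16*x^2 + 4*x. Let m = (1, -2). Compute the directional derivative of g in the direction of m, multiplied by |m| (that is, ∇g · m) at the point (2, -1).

68

∂g/∂x = 32*x + 4
∂g/∂y = 0
∇g at (2, -1) = (68, 0)
∇g · m = (68)(1) + (0)(-2) = 68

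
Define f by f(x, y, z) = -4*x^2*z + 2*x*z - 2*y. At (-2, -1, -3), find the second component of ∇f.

-2

(∇f)_2 = ∂f/∂y = -2
At (-2, -1, -3): -2.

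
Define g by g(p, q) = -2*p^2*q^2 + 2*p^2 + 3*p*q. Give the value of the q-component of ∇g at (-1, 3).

(∇g)_2 = ∂g/∂q = -4*p^2*q + 3*p
At (-1, 3): -15.

-15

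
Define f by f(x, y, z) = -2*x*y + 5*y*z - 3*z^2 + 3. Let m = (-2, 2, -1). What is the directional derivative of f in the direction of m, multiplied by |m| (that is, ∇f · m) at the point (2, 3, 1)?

∂f/∂x = -2*y
∂f/∂y = -2*x + 5*z
∂f/∂z = 5*y - 6*z
∇f at (2, 3, 1) = (-6, 1, 9)
∇f · m = (-6)(-2) + (1)(2) + (9)(-1) = 5

5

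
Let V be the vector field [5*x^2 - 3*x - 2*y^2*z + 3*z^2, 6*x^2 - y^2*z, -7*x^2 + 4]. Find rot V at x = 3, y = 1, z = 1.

(1, 46, 40)

(∇×V)₁ = ∂V₃/∂y − ∂V₂/∂z = y^2
(∇×V)₂ = ∂V₁/∂z − ∂V₃/∂x = 14*x - 2*y^2 + 6*z
(∇×V)₃ = ∂V₂/∂x − ∂V₁/∂y = 12*x + 4*y*z
∇×V = (y^2, 14*x - 2*y^2 + 6*z, 12*x + 4*y*z)
At (3, 1, 1): (1, 46, 40).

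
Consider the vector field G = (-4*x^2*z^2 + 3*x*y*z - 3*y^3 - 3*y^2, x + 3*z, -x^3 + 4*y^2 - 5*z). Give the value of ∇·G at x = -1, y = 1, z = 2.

33

∂G₁/∂x = -8*x*z^2 + 3*y*z
∂G₂/∂y = 0
∂G₃/∂z = -5
∇·G = -8*x*z^2 + 3*y*z - 5
At (-1, 1, 2): 33.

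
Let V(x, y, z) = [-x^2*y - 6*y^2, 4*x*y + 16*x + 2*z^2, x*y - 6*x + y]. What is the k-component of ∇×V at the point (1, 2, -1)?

49

(∇×V)_3 = ∂V₂/∂x − ∂V₁/∂y
= 4*y + 16 − (-x^2 - 12*y)
= x^2 + 16*y + 16
At (1, 2, -1): 49.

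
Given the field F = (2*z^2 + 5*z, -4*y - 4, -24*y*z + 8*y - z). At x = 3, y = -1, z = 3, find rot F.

(-64, 17, 0)

(∇×F)₁ = ∂F₃/∂y − ∂F₂/∂z = -24*z + 8
(∇×F)₂ = ∂F₁/∂z − ∂F₃/∂x = 4*z + 5
(∇×F)₃ = ∂F₂/∂x − ∂F₁/∂y = 0
∇×F = (-24*z + 8, 4*z + 5, 0)
At (3, -1, 3): (-64, 17, 0).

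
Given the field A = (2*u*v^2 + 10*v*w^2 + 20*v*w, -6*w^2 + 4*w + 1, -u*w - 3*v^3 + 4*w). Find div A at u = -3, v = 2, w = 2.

∂A₁/∂u = 2*v^2
∂A₂/∂v = 0
∂A₃/∂w = -u + 4
∇·A = -u + 2*v^2 + 4
At (-3, 2, 2): 15.

15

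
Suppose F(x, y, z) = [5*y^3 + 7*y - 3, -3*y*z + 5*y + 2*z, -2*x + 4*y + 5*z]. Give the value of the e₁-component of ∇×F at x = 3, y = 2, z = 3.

8

(∇×F)_1 = ∂F₃/∂y − ∂F₂/∂z
= 4 − (-3*y + 2)
= 3*y + 2
At (3, 2, 3): 8.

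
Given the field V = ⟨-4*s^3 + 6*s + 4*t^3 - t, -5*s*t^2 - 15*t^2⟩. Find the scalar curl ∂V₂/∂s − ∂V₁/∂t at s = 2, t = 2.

-67

∂V₂/∂s = -5*t^2
∂V₁/∂t = 12*t^2 - 1
Scalar curl = -17*t^2 + 1
At (2, 2): -67.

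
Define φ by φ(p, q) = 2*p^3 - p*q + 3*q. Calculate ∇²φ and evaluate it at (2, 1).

∂²φ/∂p² = 12*p
∂²φ/∂q² = 0
∇²φ = 12*p
At (2, 1): 24.

24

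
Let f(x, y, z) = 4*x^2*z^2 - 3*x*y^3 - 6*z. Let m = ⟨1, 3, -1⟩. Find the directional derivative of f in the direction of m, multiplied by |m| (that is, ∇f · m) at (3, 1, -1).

18

∂f/∂x = 8*x*z^2 - 3*y^3
∂f/∂y = -9*x*y^2
∂f/∂z = 8*x^2*z - 6
∇f at (3, 1, -1) = (21, -27, -78)
∇f · m = (21)(1) + (-27)(3) + (-78)(-1) = 18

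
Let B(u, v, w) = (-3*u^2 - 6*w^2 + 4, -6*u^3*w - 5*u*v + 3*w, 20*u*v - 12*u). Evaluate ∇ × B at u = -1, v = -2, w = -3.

(-29, 88, 64)

(∇×B)₁ = ∂B₃/∂v − ∂B₂/∂w = 6*u^3 + 20*u - 3
(∇×B)₂ = ∂B₁/∂w − ∂B₃/∂u = -20*v - 12*w + 12
(∇×B)₃ = ∂B₂/∂u − ∂B₁/∂v = -18*u^2*w - 5*v
∇×B = (6*u^3 + 20*u - 3, -20*v - 12*w + 12, -18*u^2*w - 5*v)
At (-1, -2, -3): (-29, 88, 64).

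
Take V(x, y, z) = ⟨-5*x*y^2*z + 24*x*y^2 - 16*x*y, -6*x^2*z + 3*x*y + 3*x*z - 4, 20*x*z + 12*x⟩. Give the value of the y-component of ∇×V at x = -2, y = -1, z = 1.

(∇×V)_2 = ∂V₁/∂z − ∂V₃/∂x
= -5*x*y^2 − (20*z + 12)
= -5*x*y^2 - 20*z - 12
At (-2, -1, 1): -22.

-22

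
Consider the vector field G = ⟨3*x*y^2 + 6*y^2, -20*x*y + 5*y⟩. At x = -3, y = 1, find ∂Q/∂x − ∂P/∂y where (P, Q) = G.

-14

∂G₂/∂x = -20*y
∂G₁/∂y = 6*x*y + 12*y
Scalar curl = -6*x*y - 32*y
At (-3, 1): -14.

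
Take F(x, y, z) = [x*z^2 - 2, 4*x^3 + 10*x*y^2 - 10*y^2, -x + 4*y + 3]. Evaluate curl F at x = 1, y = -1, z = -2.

(4, -3, 22)

(∇×F)₁ = ∂F₃/∂y − ∂F₂/∂z = 4
(∇×F)₂ = ∂F₁/∂z − ∂F₃/∂x = 2*x*z + 1
(∇×F)₃ = ∂F₂/∂x − ∂F₁/∂y = 12*x^2 + 10*y^2
∇×F = (4, 2*x*z + 1, 12*x^2 + 10*y^2)
At (1, -1, -2): (4, -3, 22).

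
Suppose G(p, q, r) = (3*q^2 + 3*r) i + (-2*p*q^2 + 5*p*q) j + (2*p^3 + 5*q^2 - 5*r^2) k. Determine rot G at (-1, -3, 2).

(∇×G)₁ = ∂G₃/∂q − ∂G₂/∂r = 10*q
(∇×G)₂ = ∂G₁/∂r − ∂G₃/∂p = -6*p^2 + 3
(∇×G)₃ = ∂G₂/∂p − ∂G₁/∂q = -2*q^2 - q
∇×G = (10*q, -6*p^2 + 3, -2*q^2 - q)
At (-1, -3, 2): (-30, -3, -15).

(-30, -3, -15)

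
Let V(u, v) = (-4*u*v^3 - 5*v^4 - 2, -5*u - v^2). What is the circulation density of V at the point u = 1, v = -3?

∂V₂/∂u = -5
∂V₁/∂v = -12*u*v^2 - 20*v^3
Scalar curl = 12*u*v^2 + 20*v^3 - 5
At (1, -3): -437.

-437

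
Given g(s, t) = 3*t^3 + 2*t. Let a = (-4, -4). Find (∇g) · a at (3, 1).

∂g/∂s = 0
∂g/∂t = 9*t^2 + 2
∇g at (3, 1) = (0, 11)
∇g · a = (0)(-4) + (11)(-4) = -44

-44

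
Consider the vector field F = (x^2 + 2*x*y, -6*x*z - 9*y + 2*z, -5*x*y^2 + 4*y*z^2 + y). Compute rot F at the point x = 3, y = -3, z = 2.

(123, 45, -18)

(∇×F)₁ = ∂F₃/∂y − ∂F₂/∂z = -10*x*y + 6*x + 4*z^2 - 1
(∇×F)₂ = ∂F₁/∂z − ∂F₃/∂x = 5*y^2
(∇×F)₃ = ∂F₂/∂x − ∂F₁/∂y = -2*x - 6*z
∇×F = (-10*x*y + 6*x + 4*z^2 - 1, 5*y^2, -2*x - 6*z)
At (3, -3, 2): (123, 45, -18).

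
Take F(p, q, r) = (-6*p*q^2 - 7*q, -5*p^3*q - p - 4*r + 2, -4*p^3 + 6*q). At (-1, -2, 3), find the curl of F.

(10, 12, 60)

(∇×F)₁ = ∂F₃/∂q − ∂F₂/∂r = 10
(∇×F)₂ = ∂F₁/∂r − ∂F₃/∂p = 12*p^2
(∇×F)₃ = ∂F₂/∂p − ∂F₁/∂q = -15*p^2*q + 12*p*q + 6
∇×F = (10, 12*p^2, -15*p^2*q + 12*p*q + 6)
At (-1, -2, 3): (10, 12, 60).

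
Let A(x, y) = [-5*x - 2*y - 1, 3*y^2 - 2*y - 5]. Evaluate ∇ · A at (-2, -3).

∂A₁/∂x = -5
∂A₂/∂y = 6*y - 2
∇·A = 6*y - 7
At (-2, -3): -25.

-25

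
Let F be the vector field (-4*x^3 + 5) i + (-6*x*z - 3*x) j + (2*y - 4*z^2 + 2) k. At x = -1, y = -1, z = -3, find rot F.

(-4, 0, 15)

(∇×F)₁ = ∂F₃/∂y − ∂F₂/∂z = 6*x + 2
(∇×F)₂ = ∂F₁/∂z − ∂F₃/∂x = 0
(∇×F)₃ = ∂F₂/∂x − ∂F₁/∂y = -6*z - 3
∇×F = (6*x + 2, 0, -6*z - 3)
At (-1, -1, -3): (-4, 0, 15).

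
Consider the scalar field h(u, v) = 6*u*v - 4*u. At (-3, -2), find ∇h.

∂h/∂u = 6*v - 4
∂h/∂v = 6*u
∇h = (6*v - 4, 6*u)
At (-3, -2): (-16, -18).

(-16, -18)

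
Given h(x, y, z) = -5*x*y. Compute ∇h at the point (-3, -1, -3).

∂h/∂x = -5*y
∂h/∂y = -5*x
∂h/∂z = 0
∇h = (-5*y, -5*x, 0)
At (-3, -1, -3): (5, 15, 0).

(5, 15, 0)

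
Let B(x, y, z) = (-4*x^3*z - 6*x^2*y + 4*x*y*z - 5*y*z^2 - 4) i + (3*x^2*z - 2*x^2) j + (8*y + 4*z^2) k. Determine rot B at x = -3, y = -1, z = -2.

(-19, 100, 98)

(∇×B)₁ = ∂B₃/∂y − ∂B₂/∂z = -3*x^2 + 8
(∇×B)₂ = ∂B₁/∂z − ∂B₃/∂x = -4*x^3 + 4*x*y - 10*y*z
(∇×B)₃ = ∂B₂/∂x − ∂B₁/∂y = 6*x^2 + 2*x*z - 4*x + 5*z^2
∇×B = (-3*x^2 + 8, -4*x^3 + 4*x*y - 10*y*z, 6*x^2 + 2*x*z - 4*x + 5*z^2)
At (-3, -1, -2): (-19, 100, 98).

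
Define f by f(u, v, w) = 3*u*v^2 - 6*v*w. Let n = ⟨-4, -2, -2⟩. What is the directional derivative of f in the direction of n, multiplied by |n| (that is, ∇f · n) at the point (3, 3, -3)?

∂f/∂u = 3*v^2
∂f/∂v = 6*u*v - 6*w
∂f/∂w = -6*v
∇f at (3, 3, -3) = (27, 72, -18)
∇f · n = (27)(-4) + (72)(-2) + (-18)(-2) = -216

-216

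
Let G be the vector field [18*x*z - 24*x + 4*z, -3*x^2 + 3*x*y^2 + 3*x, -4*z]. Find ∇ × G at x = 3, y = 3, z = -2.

(0, 58, 12)

(∇×G)₁ = ∂G₃/∂y − ∂G₂/∂z = 0
(∇×G)₂ = ∂G₁/∂z − ∂G₃/∂x = 18*x + 4
(∇×G)₃ = ∂G₂/∂x − ∂G₁/∂y = -6*x + 3*y^2 + 3
∇×G = (0, 18*x + 4, -6*x + 3*y^2 + 3)
At (3, 3, -2): (0, 58, 12).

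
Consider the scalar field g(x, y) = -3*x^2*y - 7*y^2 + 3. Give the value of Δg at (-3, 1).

-20

∂²g/∂x² = -6*y
∂²g/∂y² = -14
∇²g = -6*y - 14
At (-3, 1): -20.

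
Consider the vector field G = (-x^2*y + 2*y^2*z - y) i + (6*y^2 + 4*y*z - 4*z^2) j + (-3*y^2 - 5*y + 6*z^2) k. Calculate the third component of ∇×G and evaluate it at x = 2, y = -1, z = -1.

1

(∇×G)_3 = ∂G₂/∂x − ∂G₁/∂y
= 0 − (-x^2 + 4*y*z - 1)
= x^2 - 4*y*z + 1
At (2, -1, -1): 1.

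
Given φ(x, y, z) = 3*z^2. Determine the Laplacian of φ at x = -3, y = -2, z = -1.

∂²φ/∂x² = 0
∂²φ/∂y² = 0
∂²φ/∂z² = 6
∇²φ = 6
At (-3, -2, -1): 6.

6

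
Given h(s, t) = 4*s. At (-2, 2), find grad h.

(4, 0)

∂h/∂s = 4
∂h/∂t = 0
∇h = (4, 0)
At (-2, 2): (4, 0).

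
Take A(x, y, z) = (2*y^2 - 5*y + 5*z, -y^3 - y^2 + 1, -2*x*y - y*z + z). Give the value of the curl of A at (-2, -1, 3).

(∇×A)₁ = ∂A₃/∂y − ∂A₂/∂z = -2*x - z
(∇×A)₂ = ∂A₁/∂z − ∂A₃/∂x = 2*y + 5
(∇×A)₃ = ∂A₂/∂x − ∂A₁/∂y = -4*y + 5
∇×A = (-2*x - z, 2*y + 5, -4*y + 5)
At (-2, -1, 3): (1, 3, 9).

(1, 3, 9)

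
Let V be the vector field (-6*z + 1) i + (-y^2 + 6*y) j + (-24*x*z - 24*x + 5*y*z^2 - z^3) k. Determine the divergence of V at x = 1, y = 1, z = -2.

-52

∂V₁/∂x = 0
∂V₂/∂y = -2*y + 6
∂V₃/∂z = -24*x + 10*y*z - 3*z^2
∇·V = -24*x + 10*y*z - 2*y - 3*z^2 + 6
At (1, 1, -2): -52.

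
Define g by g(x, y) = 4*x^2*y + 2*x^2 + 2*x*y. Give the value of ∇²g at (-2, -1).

-4

∂²g/∂x² = 4*(2*y + 1)
∂²g/∂y² = 0
∇²g = 8*y + 4
At (-2, -1): -4.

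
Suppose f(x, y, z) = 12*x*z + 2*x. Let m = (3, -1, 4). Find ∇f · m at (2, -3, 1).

∂f/∂x = 12*z + 2
∂f/∂y = 0
∂f/∂z = 12*x
∇f at (2, -3, 1) = (14, 0, 24)
∇f · m = (14)(3) + (0)(-1) + (24)(4) = 138

138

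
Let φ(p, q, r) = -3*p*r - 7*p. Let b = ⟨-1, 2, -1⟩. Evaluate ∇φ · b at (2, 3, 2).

19

∂φ/∂p = -3*r - 7
∂φ/∂q = 0
∂φ/∂r = -3*p
∇φ at (2, 3, 2) = (-13, 0, -6)
∇φ · b = (-13)(-1) + (0)(2) + (-6)(-1) = 19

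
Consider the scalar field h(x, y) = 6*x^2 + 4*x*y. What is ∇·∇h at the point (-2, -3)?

∂²h/∂x² = 12
∂²h/∂y² = 0
∇²h = 12
At (-2, -3): 12.

12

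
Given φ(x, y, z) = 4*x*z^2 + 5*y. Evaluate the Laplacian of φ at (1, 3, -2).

∂²φ/∂x² = 0
∂²φ/∂y² = 0
∂²φ/∂z² = 8*x
∇²φ = 8*x
At (1, 3, -2): 8.

8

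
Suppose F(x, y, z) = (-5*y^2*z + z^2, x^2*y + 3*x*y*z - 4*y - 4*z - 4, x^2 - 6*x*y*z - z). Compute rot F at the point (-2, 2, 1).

(∇×F)₁ = ∂F₃/∂y − ∂F₂/∂z = -3*x*y - 6*x*z + 4
(∇×F)₂ = ∂F₁/∂z − ∂F₃/∂x = -2*x - 5*y^2 + 6*y*z + 2*z
(∇×F)₃ = ∂F₂/∂x − ∂F₁/∂y = 2*x*y + 13*y*z
∇×F = (-3*x*y - 6*x*z + 4, -2*x - 5*y^2 + 6*y*z + 2*z, 2*x*y + 13*y*z)
At (-2, 2, 1): (28, -2, 18).

(28, -2, 18)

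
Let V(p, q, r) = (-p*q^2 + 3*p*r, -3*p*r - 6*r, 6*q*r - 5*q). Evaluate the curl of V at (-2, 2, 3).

(∇×V)₁ = ∂V₃/∂q − ∂V₂/∂r = 3*p + 6*r + 1
(∇×V)₂ = ∂V₁/∂r − ∂V₃/∂p = 3*p
(∇×V)₃ = ∂V₂/∂p − ∂V₁/∂q = 2*p*q - 3*r
∇×V = (3*p + 6*r + 1, 3*p, 2*p*q - 3*r)
At (-2, 2, 3): (13, -6, -17).

(13, -6, -17)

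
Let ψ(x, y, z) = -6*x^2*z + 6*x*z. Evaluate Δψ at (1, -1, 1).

∂²ψ/∂x² = -12*z
∂²ψ/∂y² = 0
∂²ψ/∂z² = 0
∇²ψ = -12*z
At (1, -1, 1): -12.

-12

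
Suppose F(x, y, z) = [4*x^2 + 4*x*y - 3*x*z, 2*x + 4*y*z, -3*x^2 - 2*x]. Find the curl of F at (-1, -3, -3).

(12, -1, 6)

(∇×F)₁ = ∂F₃/∂y − ∂F₂/∂z = -4*y
(∇×F)₂ = ∂F₁/∂z − ∂F₃/∂x = 3*x + 2
(∇×F)₃ = ∂F₂/∂x − ∂F₁/∂y = -4*x + 2
∇×F = (-4*y, 3*x + 2, -4*x + 2)
At (-1, -3, -3): (12, -1, 6).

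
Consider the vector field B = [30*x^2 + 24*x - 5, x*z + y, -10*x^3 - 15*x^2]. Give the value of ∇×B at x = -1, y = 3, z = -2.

(1, 0, -2)

(∇×B)₁ = ∂B₃/∂y − ∂B₂/∂z = -x
(∇×B)₂ = ∂B₁/∂z − ∂B₃/∂x = 30*x^2 + 30*x
(∇×B)₃ = ∂B₂/∂x − ∂B₁/∂y = z
∇×B = (-x, 30*x^2 + 30*x, z)
At (-1, 3, -2): (1, 0, -2).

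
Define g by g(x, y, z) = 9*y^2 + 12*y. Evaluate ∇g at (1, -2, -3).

(0, -24, 0)

∂g/∂x = 0
∂g/∂y = 18*y + 12
∂g/∂z = 0
∇g = (0, 18*y + 12, 0)
At (1, -2, -3): (0, -24, 0).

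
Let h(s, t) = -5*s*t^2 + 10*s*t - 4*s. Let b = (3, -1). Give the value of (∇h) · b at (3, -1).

-117

∂h/∂s = -5*t^2 + 10*t - 4
∂h/∂t = -10*s*t + 10*s
∇h at (3, -1) = (-19, 60)
∇h · b = (-19)(3) + (60)(-1) = -117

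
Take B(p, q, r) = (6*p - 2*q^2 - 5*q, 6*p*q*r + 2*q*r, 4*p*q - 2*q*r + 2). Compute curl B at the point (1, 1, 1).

(∇×B)₁ = ∂B₃/∂q − ∂B₂/∂r = -6*p*q + 4*p - 2*q - 2*r
(∇×B)₂ = ∂B₁/∂r − ∂B₃/∂p = -4*q
(∇×B)₃ = ∂B₂/∂p − ∂B₁/∂q = 6*q*r + 4*q + 5
∇×B = (-6*p*q + 4*p - 2*q - 2*r, -4*q, 6*q*r + 4*q + 5)
At (1, 1, 1): (-6, -4, 15).

(-6, -4, 15)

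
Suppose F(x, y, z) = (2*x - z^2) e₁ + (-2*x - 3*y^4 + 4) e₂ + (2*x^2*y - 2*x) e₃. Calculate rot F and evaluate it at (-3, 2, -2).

(18, 30, -2)

(∇×F)₁ = ∂F₃/∂y − ∂F₂/∂z = 2*x^2
(∇×F)₂ = ∂F₁/∂z − ∂F₃/∂x = -4*x*y - 2*z + 2
(∇×F)₃ = ∂F₂/∂x − ∂F₁/∂y = -2
∇×F = (2*x^2, -4*x*y - 2*z + 2, -2)
At (-3, 2, -2): (18, 30, -2).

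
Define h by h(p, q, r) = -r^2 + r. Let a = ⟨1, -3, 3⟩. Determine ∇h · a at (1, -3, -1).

9

∂h/∂p = 0
∂h/∂q = 0
∂h/∂r = -2*r + 1
∇h at (1, -3, -1) = (0, 0, 3)
∇h · a = (0)(1) + (0)(-3) + (3)(3) = 9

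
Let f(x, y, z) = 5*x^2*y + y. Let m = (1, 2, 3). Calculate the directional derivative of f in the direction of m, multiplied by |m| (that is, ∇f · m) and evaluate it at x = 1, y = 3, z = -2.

∂f/∂x = 10*x*y
∂f/∂y = 5*x^2 + 1
∂f/∂z = 0
∇f at (1, 3, -2) = (30, 6, 0)
∇f · m = (30)(1) + (6)(2) + (0)(3) = 42

42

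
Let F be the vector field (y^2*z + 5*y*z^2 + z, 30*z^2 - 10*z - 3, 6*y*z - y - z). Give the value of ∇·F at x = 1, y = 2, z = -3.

11

∂F₁/∂x = 0
∂F₂/∂y = 0
∂F₃/∂z = 6*y - 1
∇·F = 6*y - 1
At (1, 2, -3): 11.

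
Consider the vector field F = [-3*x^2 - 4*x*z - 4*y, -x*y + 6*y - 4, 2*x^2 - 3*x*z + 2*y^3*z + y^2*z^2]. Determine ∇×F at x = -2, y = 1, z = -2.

(∇×F)₁ = ∂F₃/∂y − ∂F₂/∂z = 6*y^2*z + 2*y*z^2
(∇×F)₂ = ∂F₁/∂z − ∂F₃/∂x = -8*x + 3*z
(∇×F)₃ = ∂F₂/∂x − ∂F₁/∂y = -y + 4
∇×F = (6*y^2*z + 2*y*z^2, -8*x + 3*z, -y + 4)
At (-2, 1, -2): (-4, 10, 3).

(-4, 10, 3)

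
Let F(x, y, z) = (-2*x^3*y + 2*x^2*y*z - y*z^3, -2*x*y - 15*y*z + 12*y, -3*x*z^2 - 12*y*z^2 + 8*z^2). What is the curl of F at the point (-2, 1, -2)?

(-33, 8, -10)

(∇×F)₁ = ∂F₃/∂y − ∂F₂/∂z = 15*y - 12*z^2
(∇×F)₂ = ∂F₁/∂z − ∂F₃/∂x = 2*x^2*y - 3*y*z^2 + 3*z^2
(∇×F)₃ = ∂F₂/∂x − ∂F₁/∂y = 2*x^3 - 2*x^2*z - 2*y + z^3
∇×F = (15*y - 12*z^2, 2*x^2*y - 3*y*z^2 + 3*z^2, 2*x^3 - 2*x^2*z - 2*y + z^3)
At (-2, 1, -2): (-33, 8, -10).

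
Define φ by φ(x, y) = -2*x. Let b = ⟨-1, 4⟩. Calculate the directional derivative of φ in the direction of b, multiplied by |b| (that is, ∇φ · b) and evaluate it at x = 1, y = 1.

2

∂φ/∂x = -2
∂φ/∂y = 0
∇φ at (1, 1) = (-2, 0)
∇φ · b = (-2)(-1) + (0)(4) = 2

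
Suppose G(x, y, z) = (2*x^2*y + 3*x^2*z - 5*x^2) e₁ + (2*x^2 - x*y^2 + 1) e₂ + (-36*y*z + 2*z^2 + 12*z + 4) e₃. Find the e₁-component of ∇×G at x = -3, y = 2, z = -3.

(∇×G)_1 = ∂G₃/∂y − ∂G₂/∂z
= -36*z − (0)
= -36*z
At (-3, 2, -3): 108.

108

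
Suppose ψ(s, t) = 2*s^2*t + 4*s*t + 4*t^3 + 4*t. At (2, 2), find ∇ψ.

∂ψ/∂s = 4*s*t + 4*t
∂ψ/∂t = 2*s^2 + 4*s + 12*t^2 + 4
∇ψ = (4*s*t + 4*t, 2*s^2 + 4*s + 12*t^2 + 4)
At (2, 2): (24, 68).

(24, 68)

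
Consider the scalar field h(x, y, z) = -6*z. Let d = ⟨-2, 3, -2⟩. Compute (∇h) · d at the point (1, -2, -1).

12

∂h/∂x = 0
∂h/∂y = 0
∂h/∂z = -6
∇h at (1, -2, -1) = (0, 0, -6)
∇h · d = (0)(-2) + (0)(3) + (-6)(-2) = 12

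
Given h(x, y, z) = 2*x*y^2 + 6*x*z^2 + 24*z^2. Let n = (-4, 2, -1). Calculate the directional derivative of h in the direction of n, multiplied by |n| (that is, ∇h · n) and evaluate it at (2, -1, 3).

∂h/∂x = 2*y^2 + 6*z^2
∂h/∂y = 4*x*y
∂h/∂z = 12*x*z + 48*z
∇h at (2, -1, 3) = (56, -8, 216)
∇h · n = (56)(-4) + (-8)(2) + (216)(-1) = -456

-456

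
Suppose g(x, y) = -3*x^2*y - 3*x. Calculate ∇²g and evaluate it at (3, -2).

12

∂²g/∂x² = -6*y
∂²g/∂y² = 0
∇²g = -6*y
At (3, -2): 12.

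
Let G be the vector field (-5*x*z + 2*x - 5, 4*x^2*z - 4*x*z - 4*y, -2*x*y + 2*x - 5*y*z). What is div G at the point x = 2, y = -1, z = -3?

18

∂G₁/∂x = -5*z + 2
∂G₂/∂y = -4
∂G₃/∂z = -5*y
∇·G = -5*y - 5*z - 2
At (2, -1, -3): 18.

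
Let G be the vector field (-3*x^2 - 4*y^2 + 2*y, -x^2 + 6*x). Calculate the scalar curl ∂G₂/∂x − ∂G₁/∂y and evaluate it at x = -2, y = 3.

32

∂G₂/∂x = -2*x + 6
∂G₁/∂y = -8*y + 2
Scalar curl = -2*x + 8*y + 4
At (-2, 3): 32.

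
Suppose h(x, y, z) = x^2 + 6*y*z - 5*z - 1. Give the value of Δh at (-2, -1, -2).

2

∂²h/∂x² = 2
∂²h/∂y² = 0
∂²h/∂z² = 0
∇²h = 2
At (-2, -1, -2): 2.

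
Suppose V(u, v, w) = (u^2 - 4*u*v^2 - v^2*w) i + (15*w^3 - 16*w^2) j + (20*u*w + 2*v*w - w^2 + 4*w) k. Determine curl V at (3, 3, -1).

(∇×V)₁ = ∂V₃/∂v − ∂V₂/∂w = -45*w^2 + 34*w
(∇×V)₂ = ∂V₁/∂w − ∂V₃/∂u = -v^2 - 20*w
(∇×V)₃ = ∂V₂/∂u − ∂V₁/∂v = 8*u*v + 2*v*w
∇×V = (-45*w^2 + 34*w, -v^2 - 20*w, 8*u*v + 2*v*w)
At (3, 3, -1): (-79, 11, 66).

(-79, 11, 66)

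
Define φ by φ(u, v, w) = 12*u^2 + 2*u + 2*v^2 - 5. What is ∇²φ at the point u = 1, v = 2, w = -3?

28

∂²φ/∂u² = 24
∂²φ/∂v² = 4
∂²φ/∂w² = 0
∇²φ = 28
At (1, 2, -3): 28.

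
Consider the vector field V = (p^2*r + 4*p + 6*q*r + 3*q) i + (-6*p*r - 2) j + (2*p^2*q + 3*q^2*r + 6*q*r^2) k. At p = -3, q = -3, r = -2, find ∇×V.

(60, -45, 21)

(∇×V)₁ = ∂V₃/∂q − ∂V₂/∂r = 2*p^2 + 6*p + 6*q*r + 6*r^2
(∇×V)₂ = ∂V₁/∂r − ∂V₃/∂p = p^2 - 4*p*q + 6*q
(∇×V)₃ = ∂V₂/∂p − ∂V₁/∂q = -12*r - 3
∇×V = (2*p^2 + 6*p + 6*q*r + 6*r^2, p^2 - 4*p*q + 6*q, -12*r - 3)
At (-3, -3, -2): (60, -45, 21).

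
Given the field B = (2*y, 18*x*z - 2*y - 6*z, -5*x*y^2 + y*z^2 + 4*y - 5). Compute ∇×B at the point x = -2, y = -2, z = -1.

(∇×B)₁ = ∂B₃/∂y − ∂B₂/∂z = -10*x*y - 18*x + z^2 + 10
(∇×B)₂ = ∂B₁/∂z − ∂B₃/∂x = 5*y^2
(∇×B)₃ = ∂B₂/∂x − ∂B₁/∂y = 18*z - 2
∇×B = (-10*x*y - 18*x + z^2 + 10, 5*y^2, 18*z - 2)
At (-2, -2, -1): (7, 20, -20).

(7, 20, -20)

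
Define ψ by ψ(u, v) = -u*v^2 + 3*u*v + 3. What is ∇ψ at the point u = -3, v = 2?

∂ψ/∂u = -v^2 + 3*v
∂ψ/∂v = -2*u*v + 3*u
∇ψ = (-v^2 + 3*v, -2*u*v + 3*u)
At (-3, 2): (2, 3).

(2, 3)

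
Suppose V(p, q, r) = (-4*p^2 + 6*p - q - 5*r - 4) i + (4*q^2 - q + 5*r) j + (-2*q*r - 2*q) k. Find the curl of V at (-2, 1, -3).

(-1, -5, 1)

(∇×V)₁ = ∂V₃/∂q − ∂V₂/∂r = -2*r - 7
(∇×V)₂ = ∂V₁/∂r − ∂V₃/∂p = -5
(∇×V)₃ = ∂V₂/∂p − ∂V₁/∂q = 1
∇×V = (-2*r - 7, -5, 1)
At (-2, 1, -3): (-1, -5, 1).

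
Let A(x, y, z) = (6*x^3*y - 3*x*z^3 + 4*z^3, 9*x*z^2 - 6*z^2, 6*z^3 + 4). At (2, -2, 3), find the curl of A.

(-72, -54, 33)

(∇×A)₁ = ∂A₃/∂y − ∂A₂/∂z = -18*x*z + 12*z
(∇×A)₂ = ∂A₁/∂z − ∂A₃/∂x = -9*x*z^2 + 12*z^2
(∇×A)₃ = ∂A₂/∂x − ∂A₁/∂y = -6*x^3 + 9*z^2
∇×A = (-18*x*z + 12*z, -9*x*z^2 + 12*z^2, -6*x^3 + 9*z^2)
At (2, -2, 3): (-72, -54, 33).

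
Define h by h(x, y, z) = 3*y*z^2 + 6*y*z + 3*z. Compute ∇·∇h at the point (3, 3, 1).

∂²h/∂x² = 0
∂²h/∂y² = 0
∂²h/∂z² = 6*y
∇²h = 6*y
At (3, 3, 1): 18.

18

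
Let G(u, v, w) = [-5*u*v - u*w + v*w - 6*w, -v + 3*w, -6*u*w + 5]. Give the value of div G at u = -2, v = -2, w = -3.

24

∂G₁/∂u = -5*v - w
∂G₂/∂v = -1
∂G₃/∂w = -6*u
∇·G = -6*u - 5*v - w - 1
At (-2, -2, -3): 24.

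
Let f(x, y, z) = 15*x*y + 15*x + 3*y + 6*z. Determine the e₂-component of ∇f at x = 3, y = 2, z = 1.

48

(∇f)_2 = ∂f/∂y = 15*x + 3
At (3, 2, 1): 48.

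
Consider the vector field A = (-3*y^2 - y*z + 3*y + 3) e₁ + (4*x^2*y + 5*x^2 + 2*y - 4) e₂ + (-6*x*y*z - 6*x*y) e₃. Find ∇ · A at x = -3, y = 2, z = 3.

74

∂A₁/∂x = 0
∂A₂/∂y = 4*x^2 + 2
∂A₃/∂z = -6*x*y
∇·A = 4*x^2 - 6*x*y + 2
At (-3, 2, 3): 74.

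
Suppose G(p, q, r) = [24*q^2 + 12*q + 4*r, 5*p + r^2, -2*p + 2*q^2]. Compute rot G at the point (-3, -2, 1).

(-10, 6, 89)

(∇×G)₁ = ∂G₃/∂q − ∂G₂/∂r = 4*q - 2*r
(∇×G)₂ = ∂G₁/∂r − ∂G₃/∂p = 6
(∇×G)₃ = ∂G₂/∂p − ∂G₁/∂q = -48*q - 7
∇×G = (4*q - 2*r, 6, -48*q - 7)
At (-3, -2, 1): (-10, 6, 89).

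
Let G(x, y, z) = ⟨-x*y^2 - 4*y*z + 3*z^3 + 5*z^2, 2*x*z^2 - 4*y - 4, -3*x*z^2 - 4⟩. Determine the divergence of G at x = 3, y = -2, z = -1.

10

∂G₁/∂x = -y^2
∂G₂/∂y = -4
∂G₃/∂z = -6*x*z
∇·G = -6*x*z - y^2 - 4
At (3, -2, -1): 10.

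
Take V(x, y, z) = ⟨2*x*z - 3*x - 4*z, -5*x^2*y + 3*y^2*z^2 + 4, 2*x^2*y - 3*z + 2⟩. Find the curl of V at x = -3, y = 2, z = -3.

(90, 14, 60)

(∇×V)₁ = ∂V₃/∂y − ∂V₂/∂z = 2*x^2 - 6*y^2*z
(∇×V)₂ = ∂V₁/∂z − ∂V₃/∂x = -4*x*y + 2*x - 4
(∇×V)₃ = ∂V₂/∂x − ∂V₁/∂y = -10*x*y
∇×V = (2*x^2 - 6*y^2*z, -4*x*y + 2*x - 4, -10*x*y)
At (-3, 2, -3): (90, 14, 60).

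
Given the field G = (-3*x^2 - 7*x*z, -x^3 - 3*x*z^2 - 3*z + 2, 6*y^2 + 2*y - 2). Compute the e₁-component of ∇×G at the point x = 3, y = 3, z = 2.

(∇×G)_1 = ∂G₃/∂y − ∂G₂/∂z
= 12*y + 2 − (-6*x*z - 3)
= 6*x*z + 12*y + 5
At (3, 3, 2): 77.

77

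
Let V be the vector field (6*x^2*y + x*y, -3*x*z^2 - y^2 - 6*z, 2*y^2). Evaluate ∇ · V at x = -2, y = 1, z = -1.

∂V₁/∂x = 12*x*y + y
∂V₂/∂y = -2*y
∂V₃/∂z = 0
∇·V = 12*x*y - y
At (-2, 1, -1): -25.

-25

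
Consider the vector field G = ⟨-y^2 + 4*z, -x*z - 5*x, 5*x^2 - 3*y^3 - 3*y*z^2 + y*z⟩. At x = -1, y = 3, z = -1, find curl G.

(-86, 14, 2)

(∇×G)₁ = ∂G₃/∂y − ∂G₂/∂z = x - 9*y^2 - 3*z^2 + z
(∇×G)₂ = ∂G₁/∂z − ∂G₃/∂x = -10*x + 4
(∇×G)₃ = ∂G₂/∂x − ∂G₁/∂y = 2*y - z - 5
∇×G = (x - 9*y^2 - 3*z^2 + z, -10*x + 4, 2*y - z - 5)
At (-1, 3, -1): (-86, 14, 2).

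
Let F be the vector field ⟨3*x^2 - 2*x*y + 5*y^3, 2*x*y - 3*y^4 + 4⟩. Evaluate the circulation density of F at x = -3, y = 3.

-135

∂F₂/∂x = 2*y
∂F₁/∂y = -2*x + 15*y^2
Scalar curl = 2*x - 15*y^2 + 2*y
At (-3, 3): -135.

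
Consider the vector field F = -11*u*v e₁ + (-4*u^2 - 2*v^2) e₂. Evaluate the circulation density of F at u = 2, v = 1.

∂F₂/∂u = -8*u
∂F₁/∂v = -11*u
Scalar curl = 3*u
At (2, 1): 6.

6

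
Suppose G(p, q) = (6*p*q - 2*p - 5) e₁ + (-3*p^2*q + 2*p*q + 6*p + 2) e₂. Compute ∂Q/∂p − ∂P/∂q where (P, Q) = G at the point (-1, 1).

∂G₂/∂p = -6*p*q + 2*q + 6
∂G₁/∂q = 6*p
Scalar curl = -6*p*q - 6*p + 2*q + 6
At (-1, 1): 20.

20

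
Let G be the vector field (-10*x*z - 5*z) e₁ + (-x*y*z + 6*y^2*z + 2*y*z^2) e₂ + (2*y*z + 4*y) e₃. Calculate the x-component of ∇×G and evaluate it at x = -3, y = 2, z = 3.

-44

(∇×G)_1 = ∂G₃/∂y − ∂G₂/∂z
= 2*z + 4 − (-x*y + 6*y^2 + 4*y*z)
= x*y - 6*y^2 - 4*y*z + 2*z + 4
At (-3, 2, 3): -44.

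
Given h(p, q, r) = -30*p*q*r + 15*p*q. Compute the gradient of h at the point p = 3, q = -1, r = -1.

(-45, 135, 90)

∂h/∂p = -30*q*r + 15*q
∂h/∂q = -30*p*r + 15*p
∂h/∂r = -30*p*q
∇h = (-30*q*r + 15*q, -30*p*r + 15*p, -30*p*q)
At (3, -1, -1): (-45, 135, 90).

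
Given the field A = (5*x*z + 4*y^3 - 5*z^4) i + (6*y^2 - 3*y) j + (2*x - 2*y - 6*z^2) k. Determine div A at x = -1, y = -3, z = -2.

-25

∂A₁/∂x = 5*z
∂A₂/∂y = 12*y - 3
∂A₃/∂z = -12*z
∇·A = 12*y - 7*z - 3
At (-1, -3, -2): -25.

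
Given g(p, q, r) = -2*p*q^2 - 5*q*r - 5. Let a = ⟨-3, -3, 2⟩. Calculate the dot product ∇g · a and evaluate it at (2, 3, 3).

∂g/∂p = -2*q^2
∂g/∂q = -4*p*q - 5*r
∂g/∂r = -5*q
∇g at (2, 3, 3) = (-18, -39, -15)
∇g · a = (-18)(-3) + (-39)(-3) + (-15)(2) = 141

141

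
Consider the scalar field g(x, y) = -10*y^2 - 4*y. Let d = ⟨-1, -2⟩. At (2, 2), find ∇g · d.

∂g/∂x = 0
∂g/∂y = -20*y - 4
∇g at (2, 2) = (0, -44)
∇g · d = (0)(-1) + (-44)(-2) = 88

88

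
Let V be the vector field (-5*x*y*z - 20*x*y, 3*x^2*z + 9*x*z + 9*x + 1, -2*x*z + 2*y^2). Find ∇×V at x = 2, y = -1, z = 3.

(∇×V)₁ = ∂V₃/∂y − ∂V₂/∂z = -3*x^2 - 9*x + 4*y
(∇×V)₂ = ∂V₁/∂z − ∂V₃/∂x = -5*x*y + 2*z
(∇×V)₃ = ∂V₂/∂x − ∂V₁/∂y = 11*x*z + 20*x + 9*z + 9
∇×V = (-3*x^2 - 9*x + 4*y, -5*x*y + 2*z, 11*x*z + 20*x + 9*z + 9)
At (2, -1, 3): (-34, 16, 142).

(-34, 16, 142)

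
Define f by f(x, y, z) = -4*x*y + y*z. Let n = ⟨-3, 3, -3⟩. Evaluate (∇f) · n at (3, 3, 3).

∂f/∂x = -4*y
∂f/∂y = -4*x + z
∂f/∂z = y
∇f at (3, 3, 3) = (-12, -9, 3)
∇f · n = (-12)(-3) + (-9)(3) + (3)(-3) = 0

0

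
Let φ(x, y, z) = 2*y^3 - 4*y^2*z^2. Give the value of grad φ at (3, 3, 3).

∂φ/∂x = 0
∂φ/∂y = 6*y^2 - 8*y*z^2
∂φ/∂z = -8*y^2*z
∇φ = (0, 6*y^2 - 8*y*z^2, -8*y^2*z)
At (3, 3, 3): (0, -162, -216).

(0, -162, -216)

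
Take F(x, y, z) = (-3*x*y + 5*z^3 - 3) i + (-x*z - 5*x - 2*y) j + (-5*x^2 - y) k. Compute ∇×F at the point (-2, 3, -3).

(∇×F)₁ = ∂F₃/∂y − ∂F₂/∂z = x - 1
(∇×F)₂ = ∂F₁/∂z − ∂F₃/∂x = 10*x + 15*z^2
(∇×F)₃ = ∂F₂/∂x − ∂F₁/∂y = 3*x - z - 5
∇×F = (x - 1, 10*x + 15*z^2, 3*x - z - 5)
At (-2, 3, -3): (-3, 115, -8).

(-3, 115, -8)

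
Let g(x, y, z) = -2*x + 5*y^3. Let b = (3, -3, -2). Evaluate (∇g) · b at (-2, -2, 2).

∂g/∂x = -2
∂g/∂y = 15*y^2
∂g/∂z = 0
∇g at (-2, -2, 2) = (-2, 60, 0)
∇g · b = (-2)(3) + (60)(-3) + (0)(-2) = -186

-186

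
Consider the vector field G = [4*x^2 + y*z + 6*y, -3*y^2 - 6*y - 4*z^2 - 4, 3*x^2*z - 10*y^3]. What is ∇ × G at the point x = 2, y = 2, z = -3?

(-144, 38, -3)

(∇×G)₁ = ∂G₃/∂y − ∂G₂/∂z = -30*y^2 + 8*z
(∇×G)₂ = ∂G₁/∂z − ∂G₃/∂x = -6*x*z + y
(∇×G)₃ = ∂G₂/∂x − ∂G₁/∂y = -z - 6
∇×G = (-30*y^2 + 8*z, -6*x*z + y, -z - 6)
At (2, 2, -3): (-144, 38, -3).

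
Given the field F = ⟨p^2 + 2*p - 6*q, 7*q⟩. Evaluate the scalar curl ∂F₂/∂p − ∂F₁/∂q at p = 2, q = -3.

6

∂F₂/∂p = 0
∂F₁/∂q = -6
Scalar curl = 6
At (2, -3): 6.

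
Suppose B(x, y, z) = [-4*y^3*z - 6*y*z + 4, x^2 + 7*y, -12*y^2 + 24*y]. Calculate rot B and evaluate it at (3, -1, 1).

(∇×B)₁ = ∂B₃/∂y − ∂B₂/∂z = -24*y + 24
(∇×B)₂ = ∂B₁/∂z − ∂B₃/∂x = -4*y^3 - 6*y
(∇×B)₃ = ∂B₂/∂x − ∂B₁/∂y = 2*x + 12*y^2*z + 6*z
∇×B = (-24*y + 24, -4*y^3 - 6*y, 2*x + 12*y^2*z + 6*z)
At (3, -1, 1): (48, 10, 24).

(48, 10, 24)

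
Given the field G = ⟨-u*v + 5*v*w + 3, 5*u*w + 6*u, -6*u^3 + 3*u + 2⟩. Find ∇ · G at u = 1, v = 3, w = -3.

-3

∂G₁/∂u = -v
∂G₂/∂v = 0
∂G₃/∂w = 0
∇·G = -v
At (1, 3, -3): -3.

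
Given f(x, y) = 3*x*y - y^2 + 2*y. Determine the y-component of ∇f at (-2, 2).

-8

(∇f)_2 = ∂f/∂y = 3*x - 2*y + 2
At (-2, 2): -8.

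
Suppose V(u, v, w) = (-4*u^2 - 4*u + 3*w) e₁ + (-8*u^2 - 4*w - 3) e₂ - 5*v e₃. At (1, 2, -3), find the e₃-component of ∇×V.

(∇×V)_3 = ∂V₂/∂u − ∂V₁/∂v
= -16*u − (0)
= -16*u
At (1, 2, -3): -16.

-16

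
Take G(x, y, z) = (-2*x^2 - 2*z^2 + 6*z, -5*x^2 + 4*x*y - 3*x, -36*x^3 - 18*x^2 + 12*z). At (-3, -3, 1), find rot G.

(0, 866, 15)

(∇×G)₁ = ∂G₃/∂y − ∂G₂/∂z = 0
(∇×G)₂ = ∂G₁/∂z − ∂G₃/∂x = 108*x^2 + 36*x - 4*z + 6
(∇×G)₃ = ∂G₂/∂x − ∂G₁/∂y = -10*x + 4*y - 3
∇×G = (0, 108*x^2 + 36*x - 4*z + 6, -10*x + 4*y - 3)
At (-3, -3, 1): (0, 866, 15).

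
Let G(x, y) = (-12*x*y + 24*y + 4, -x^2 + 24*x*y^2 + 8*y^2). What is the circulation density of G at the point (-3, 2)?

∂G₂/∂x = -2*x + 24*y^2
∂G₁/∂y = -12*x + 24
Scalar curl = 10*x + 24*y^2 - 24
At (-3, 2): 42.

42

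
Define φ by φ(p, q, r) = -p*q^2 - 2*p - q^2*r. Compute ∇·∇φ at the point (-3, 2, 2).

2

∂²φ/∂p² = 0
∂²φ/∂q² = -2*(p + r)
∂²φ/∂r² = 0
∇²φ = -2*p - 2*r
At (-3, 2, 2): 2.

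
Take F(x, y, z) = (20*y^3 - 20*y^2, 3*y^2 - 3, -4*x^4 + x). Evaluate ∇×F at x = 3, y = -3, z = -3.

(0, 431, -660)

(∇×F)₁ = ∂F₃/∂y − ∂F₂/∂z = 0
(∇×F)₂ = ∂F₁/∂z − ∂F₃/∂x = 16*x^3 - 1
(∇×F)₃ = ∂F₂/∂x − ∂F₁/∂y = -60*y^2 + 40*y
∇×F = (0, 16*x^3 - 1, -60*y^2 + 40*y)
At (3, -3, -3): (0, 431, -660).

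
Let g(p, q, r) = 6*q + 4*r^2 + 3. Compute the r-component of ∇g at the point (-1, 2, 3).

(∇g)_3 = ∂g/∂r = 8*r
At (-1, 2, 3): 24.

24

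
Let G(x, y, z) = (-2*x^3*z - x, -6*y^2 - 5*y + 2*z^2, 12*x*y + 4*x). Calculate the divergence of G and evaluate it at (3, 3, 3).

∂G₁/∂x = -6*x^2*z - 1
∂G₂/∂y = -12*y - 5
∂G₃/∂z = 0
∇·G = -6*x^2*z - 12*y - 6
At (3, 3, 3): -204.

-204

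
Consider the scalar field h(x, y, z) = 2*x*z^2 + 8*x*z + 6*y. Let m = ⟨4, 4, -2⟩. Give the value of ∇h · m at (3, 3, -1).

∂h/∂x = 2*z^2 + 8*z
∂h/∂y = 6
∂h/∂z = 4*x*z + 8*x
∇h at (3, 3, -1) = (-6, 6, 12)
∇h · m = (-6)(4) + (6)(4) + (12)(-2) = -24

-24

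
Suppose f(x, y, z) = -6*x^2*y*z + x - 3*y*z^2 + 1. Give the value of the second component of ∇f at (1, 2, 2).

(∇f)_2 = ∂f/∂y = -6*x^2*z - 3*z^2
At (1, 2, 2): -24.

-24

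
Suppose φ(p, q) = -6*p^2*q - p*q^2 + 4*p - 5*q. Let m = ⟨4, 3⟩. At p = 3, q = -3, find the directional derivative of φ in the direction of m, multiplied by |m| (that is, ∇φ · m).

289

∂φ/∂p = -12*p*q - q^2 + 4
∂φ/∂q = -6*p^2 - 2*p*q - 5
∇φ at (3, -3) = (103, -41)
∇φ · m = (103)(4) + (-41)(3) = 289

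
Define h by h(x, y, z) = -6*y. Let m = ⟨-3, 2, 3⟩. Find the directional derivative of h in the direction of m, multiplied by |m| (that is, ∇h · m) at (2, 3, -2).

-12

∂h/∂x = 0
∂h/∂y = -6
∂h/∂z = 0
∇h at (2, 3, -2) = (0, -6, 0)
∇h · m = (0)(-3) + (-6)(2) + (0)(3) = -12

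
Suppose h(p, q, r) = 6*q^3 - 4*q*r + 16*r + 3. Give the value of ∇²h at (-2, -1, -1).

-36

∂²h/∂p² = 0
∂²h/∂q² = 36*q
∂²h/∂r² = 0
∇²h = 36*q
At (-2, -1, -1): -36.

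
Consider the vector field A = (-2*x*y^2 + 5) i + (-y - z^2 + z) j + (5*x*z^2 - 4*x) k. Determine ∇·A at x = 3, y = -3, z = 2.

∂A₁/∂x = -2*y^2
∂A₂/∂y = -1
∂A₃/∂z = 10*x*z
∇·A = 10*x*z - 2*y^2 - 1
At (3, -3, 2): 41.

41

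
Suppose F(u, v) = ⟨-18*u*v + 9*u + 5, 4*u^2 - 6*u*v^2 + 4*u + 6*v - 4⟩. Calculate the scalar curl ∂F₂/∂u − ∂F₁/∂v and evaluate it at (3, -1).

76

∂F₂/∂u = 8*u - 6*v^2 + 4
∂F₁/∂v = -18*u
Scalar curl = 26*u - 6*v^2 + 4
At (3, -1): 76.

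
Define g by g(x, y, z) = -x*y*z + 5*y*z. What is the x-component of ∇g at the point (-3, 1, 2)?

-2

(∇g)_1 = ∂g/∂x = -y*z
At (-3, 1, 2): -2.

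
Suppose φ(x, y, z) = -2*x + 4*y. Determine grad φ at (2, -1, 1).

(-2, 4, 0)

∂φ/∂x = -2
∂φ/∂y = 4
∂φ/∂z = 0
∇φ = (-2, 4, 0)
At (2, -1, 1): (-2, 4, 0).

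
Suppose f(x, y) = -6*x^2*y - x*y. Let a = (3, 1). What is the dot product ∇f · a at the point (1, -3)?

∂f/∂x = -12*x*y - y
∂f/∂y = -6*x^2 - x
∇f at (1, -3) = (39, -7)
∇f · a = (39)(3) + (-7)(1) = 110

110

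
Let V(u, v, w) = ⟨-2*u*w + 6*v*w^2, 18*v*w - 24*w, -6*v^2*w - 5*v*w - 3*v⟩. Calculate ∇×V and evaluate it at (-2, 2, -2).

(43, -44, -24)

(∇×V)₁ = ∂V₃/∂v − ∂V₂/∂w = -12*v*w - 18*v - 5*w + 21
(∇×V)₂ = ∂V₁/∂w − ∂V₃/∂u = -2*u + 12*v*w
(∇×V)₃ = ∂V₂/∂u − ∂V₁/∂v = -6*w^2
∇×V = (-12*v*w - 18*v - 5*w + 21, -2*u + 12*v*w, -6*w^2)
At (-2, 2, -2): (43, -44, -24).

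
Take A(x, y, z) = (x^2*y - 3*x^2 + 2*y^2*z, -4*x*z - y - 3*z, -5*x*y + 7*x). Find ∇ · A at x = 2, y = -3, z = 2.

∂A₁/∂x = 2*x*y - 6*x
∂A₂/∂y = -1
∂A₃/∂z = 0
∇·A = 2*x*y - 6*x - 1
At (2, -3, 2): -25.

-25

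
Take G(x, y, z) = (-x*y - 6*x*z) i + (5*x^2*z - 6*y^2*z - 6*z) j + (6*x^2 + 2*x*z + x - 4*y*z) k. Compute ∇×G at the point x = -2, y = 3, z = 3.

(28, 29, -62)

(∇×G)₁ = ∂G₃/∂y − ∂G₂/∂z = -5*x^2 + 6*y^2 - 4*z + 6
(∇×G)₂ = ∂G₁/∂z − ∂G₃/∂x = -18*x - 2*z - 1
(∇×G)₃ = ∂G₂/∂x − ∂G₁/∂y = 10*x*z + x
∇×G = (-5*x^2 + 6*y^2 - 4*z + 6, -18*x - 2*z - 1, 10*x*z + x)
At (-2, 3, 3): (28, 29, -62).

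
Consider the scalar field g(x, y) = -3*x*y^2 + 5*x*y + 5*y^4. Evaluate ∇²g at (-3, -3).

558

∂²g/∂x² = 0
∂²g/∂y² = 6*(-x + 10*y^2)
∇²g = -6*x + 60*y^2
At (-3, -3): 558.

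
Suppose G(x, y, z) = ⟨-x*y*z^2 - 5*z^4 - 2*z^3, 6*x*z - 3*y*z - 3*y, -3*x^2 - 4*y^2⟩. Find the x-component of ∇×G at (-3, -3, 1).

(∇×G)_1 = ∂G₃/∂y − ∂G₂/∂z
= -8*y − (6*x - 3*y)
= -6*x - 5*y
At (-3, -3, 1): 33.

33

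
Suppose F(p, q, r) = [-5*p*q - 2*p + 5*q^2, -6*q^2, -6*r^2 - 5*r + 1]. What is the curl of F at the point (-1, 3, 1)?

(0, 0, -35)

(∇×F)₁ = ∂F₃/∂q − ∂F₂/∂r = 0
(∇×F)₂ = ∂F₁/∂r − ∂F₃/∂p = 0
(∇×F)₃ = ∂F₂/∂p − ∂F₁/∂q = 5*p - 10*q
∇×F = (0, 0, 5*p - 10*q)
At (-1, 3, 1): (0, 0, -35).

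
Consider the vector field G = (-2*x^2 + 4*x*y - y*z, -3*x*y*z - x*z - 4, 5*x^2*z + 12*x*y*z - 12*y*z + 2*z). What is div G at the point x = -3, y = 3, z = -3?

-100

∂G₁/∂x = -4*x + 4*y
∂G₂/∂y = -3*x*z
∂G₃/∂z = 5*x^2 + 12*x*y - 12*y + 2
∇·G = 5*x^2 + 12*x*y - 3*x*z - 4*x - 8*y + 2
At (-3, 3, -3): -100.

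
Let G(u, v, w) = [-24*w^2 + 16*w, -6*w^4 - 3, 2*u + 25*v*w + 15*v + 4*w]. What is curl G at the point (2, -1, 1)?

(64, -34, 0)

(∇×G)₁ = ∂G₃/∂v − ∂G₂/∂w = 24*w^3 + 25*w + 15
(∇×G)₂ = ∂G₁/∂w − ∂G₃/∂u = -48*w + 14
(∇×G)₃ = ∂G₂/∂u − ∂G₁/∂v = 0
∇×G = (24*w^3 + 25*w + 15, -48*w + 14, 0)
At (2, -1, 1): (64, -34, 0).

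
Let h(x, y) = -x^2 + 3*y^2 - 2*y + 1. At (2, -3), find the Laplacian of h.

∂²h/∂x² = -2
∂²h/∂y² = 6
∇²h = 4
At (2, -3): 4.

4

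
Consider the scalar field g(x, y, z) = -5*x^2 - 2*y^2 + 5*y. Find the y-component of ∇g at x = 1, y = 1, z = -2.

1

(∇g)_2 = ∂g/∂y = -4*y + 5
At (1, 1, -2): 1.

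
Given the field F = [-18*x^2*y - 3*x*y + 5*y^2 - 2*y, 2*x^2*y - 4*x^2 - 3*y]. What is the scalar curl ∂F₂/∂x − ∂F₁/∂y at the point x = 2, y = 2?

60

∂F₂/∂x = 4*x*y - 8*x
∂F₁/∂y = -18*x^2 - 3*x + 10*y - 2
Scalar curl = 18*x^2 + 4*x*y - 5*x - 10*y + 2
At (2, 2): 60.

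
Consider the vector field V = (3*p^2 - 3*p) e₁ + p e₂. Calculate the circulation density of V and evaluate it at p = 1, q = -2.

1

∂V₂/∂p = 1
∂V₁/∂q = 0
Scalar curl = 1
At (1, -2): 1.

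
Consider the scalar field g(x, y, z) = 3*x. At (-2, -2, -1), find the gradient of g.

(3, 0, 0)

∂g/∂x = 3
∂g/∂y = 0
∂g/∂z = 0
∇g = (3, 0, 0)
At (-2, -2, -1): (3, 0, 0).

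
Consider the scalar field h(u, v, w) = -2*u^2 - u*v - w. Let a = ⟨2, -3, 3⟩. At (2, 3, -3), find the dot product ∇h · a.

-19

∂h/∂u = -4*u - v
∂h/∂v = -u
∂h/∂w = -1
∇h at (2, 3, -3) = (-11, -2, -1)
∇h · a = (-11)(2) + (-2)(-3) + (-1)(3) = -19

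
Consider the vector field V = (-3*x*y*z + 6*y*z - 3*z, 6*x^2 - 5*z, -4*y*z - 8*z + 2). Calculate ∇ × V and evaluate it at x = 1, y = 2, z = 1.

(∇×V)₁ = ∂V₃/∂y − ∂V₂/∂z = -4*z + 5
(∇×V)₂ = ∂V₁/∂z − ∂V₃/∂x = -3*x*y + 6*y - 3
(∇×V)₃ = ∂V₂/∂x − ∂V₁/∂y = 3*x*z + 12*x - 6*z
∇×V = (-4*z + 5, -3*x*y + 6*y - 3, 3*x*z + 12*x - 6*z)
At (1, 2, 1): (1, 3, 9).

(1, 3, 9)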